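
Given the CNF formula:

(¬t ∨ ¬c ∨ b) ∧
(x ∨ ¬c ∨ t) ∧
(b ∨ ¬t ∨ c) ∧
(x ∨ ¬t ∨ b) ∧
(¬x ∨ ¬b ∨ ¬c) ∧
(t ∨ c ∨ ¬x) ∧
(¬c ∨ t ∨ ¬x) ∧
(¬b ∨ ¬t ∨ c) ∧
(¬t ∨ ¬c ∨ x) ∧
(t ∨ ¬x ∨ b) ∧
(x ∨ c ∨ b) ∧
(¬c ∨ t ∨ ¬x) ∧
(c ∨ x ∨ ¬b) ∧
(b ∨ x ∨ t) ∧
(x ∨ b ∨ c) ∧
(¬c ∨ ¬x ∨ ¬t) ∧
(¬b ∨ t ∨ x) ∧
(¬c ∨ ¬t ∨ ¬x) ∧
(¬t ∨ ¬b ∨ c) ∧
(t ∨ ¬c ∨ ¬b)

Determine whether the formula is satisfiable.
No

No, the formula is not satisfiable.

No assignment of truth values to the variables can make all 20 clauses true simultaneously.

The formula is UNSAT (unsatisfiable).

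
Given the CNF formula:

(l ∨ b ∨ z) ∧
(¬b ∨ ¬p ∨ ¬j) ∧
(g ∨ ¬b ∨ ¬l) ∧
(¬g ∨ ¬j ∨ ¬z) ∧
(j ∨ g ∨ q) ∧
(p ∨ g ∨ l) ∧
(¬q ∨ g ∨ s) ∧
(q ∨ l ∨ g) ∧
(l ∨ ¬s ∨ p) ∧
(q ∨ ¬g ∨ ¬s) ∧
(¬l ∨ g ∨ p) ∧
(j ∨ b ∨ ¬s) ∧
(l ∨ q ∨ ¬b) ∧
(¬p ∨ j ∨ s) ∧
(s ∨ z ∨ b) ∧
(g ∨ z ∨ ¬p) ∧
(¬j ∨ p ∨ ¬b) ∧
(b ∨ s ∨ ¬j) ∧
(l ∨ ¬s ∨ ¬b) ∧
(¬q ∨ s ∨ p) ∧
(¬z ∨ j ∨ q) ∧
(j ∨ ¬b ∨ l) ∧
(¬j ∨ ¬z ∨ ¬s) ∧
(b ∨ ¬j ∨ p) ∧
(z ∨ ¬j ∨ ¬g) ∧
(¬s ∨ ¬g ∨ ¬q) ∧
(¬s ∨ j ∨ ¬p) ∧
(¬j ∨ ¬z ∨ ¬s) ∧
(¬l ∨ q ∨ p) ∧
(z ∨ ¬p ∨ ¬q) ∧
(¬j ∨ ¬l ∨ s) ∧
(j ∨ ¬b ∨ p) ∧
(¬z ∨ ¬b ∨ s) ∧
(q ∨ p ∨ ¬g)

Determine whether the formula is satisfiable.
No

No, the formula is not satisfiable.

No assignment of truth values to the variables can make all 34 clauses true simultaneously.

The formula is UNSAT (unsatisfiable).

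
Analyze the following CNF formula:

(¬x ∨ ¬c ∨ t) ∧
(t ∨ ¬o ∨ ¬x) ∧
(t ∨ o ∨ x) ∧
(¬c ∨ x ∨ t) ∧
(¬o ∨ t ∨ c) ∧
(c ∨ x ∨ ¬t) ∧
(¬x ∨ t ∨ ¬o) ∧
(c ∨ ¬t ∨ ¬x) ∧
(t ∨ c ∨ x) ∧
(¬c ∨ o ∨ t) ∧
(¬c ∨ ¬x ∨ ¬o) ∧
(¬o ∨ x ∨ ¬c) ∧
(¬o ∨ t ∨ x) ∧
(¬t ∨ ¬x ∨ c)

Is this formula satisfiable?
Yes

Yes, the formula is satisfiable.

One satisfying assignment is: t=False, x=True, o=False, c=False

Verification: With this assignment, all 14 clauses evaluate to true.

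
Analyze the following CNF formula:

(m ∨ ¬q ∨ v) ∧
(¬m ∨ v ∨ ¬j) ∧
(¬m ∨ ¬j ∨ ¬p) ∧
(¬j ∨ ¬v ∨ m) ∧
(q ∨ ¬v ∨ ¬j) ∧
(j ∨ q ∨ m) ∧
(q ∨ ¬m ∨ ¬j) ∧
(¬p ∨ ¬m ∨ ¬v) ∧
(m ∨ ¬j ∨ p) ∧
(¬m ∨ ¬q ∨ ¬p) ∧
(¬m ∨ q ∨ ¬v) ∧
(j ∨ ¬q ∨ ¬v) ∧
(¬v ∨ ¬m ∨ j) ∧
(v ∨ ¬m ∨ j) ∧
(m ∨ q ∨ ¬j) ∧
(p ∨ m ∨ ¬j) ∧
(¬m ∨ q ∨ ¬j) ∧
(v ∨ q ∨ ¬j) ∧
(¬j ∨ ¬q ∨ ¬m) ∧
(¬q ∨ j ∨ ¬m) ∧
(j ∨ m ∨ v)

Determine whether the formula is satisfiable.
No

No, the formula is not satisfiable.

No assignment of truth values to the variables can make all 21 clauses true simultaneously.

The formula is UNSAT (unsatisfiable).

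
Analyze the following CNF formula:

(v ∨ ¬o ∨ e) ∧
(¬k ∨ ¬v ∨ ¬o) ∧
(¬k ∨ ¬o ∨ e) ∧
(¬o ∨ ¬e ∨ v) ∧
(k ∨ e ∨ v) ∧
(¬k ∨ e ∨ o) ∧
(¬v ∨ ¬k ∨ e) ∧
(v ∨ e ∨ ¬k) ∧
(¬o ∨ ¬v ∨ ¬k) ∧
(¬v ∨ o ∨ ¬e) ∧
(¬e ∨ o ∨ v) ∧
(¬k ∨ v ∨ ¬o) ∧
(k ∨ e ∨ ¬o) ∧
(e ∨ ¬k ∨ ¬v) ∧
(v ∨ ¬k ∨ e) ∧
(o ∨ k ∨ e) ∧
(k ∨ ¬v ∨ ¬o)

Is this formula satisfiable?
No

No, the formula is not satisfiable.

No assignment of truth values to the variables can make all 17 clauses true simultaneously.

The formula is UNSAT (unsatisfiable).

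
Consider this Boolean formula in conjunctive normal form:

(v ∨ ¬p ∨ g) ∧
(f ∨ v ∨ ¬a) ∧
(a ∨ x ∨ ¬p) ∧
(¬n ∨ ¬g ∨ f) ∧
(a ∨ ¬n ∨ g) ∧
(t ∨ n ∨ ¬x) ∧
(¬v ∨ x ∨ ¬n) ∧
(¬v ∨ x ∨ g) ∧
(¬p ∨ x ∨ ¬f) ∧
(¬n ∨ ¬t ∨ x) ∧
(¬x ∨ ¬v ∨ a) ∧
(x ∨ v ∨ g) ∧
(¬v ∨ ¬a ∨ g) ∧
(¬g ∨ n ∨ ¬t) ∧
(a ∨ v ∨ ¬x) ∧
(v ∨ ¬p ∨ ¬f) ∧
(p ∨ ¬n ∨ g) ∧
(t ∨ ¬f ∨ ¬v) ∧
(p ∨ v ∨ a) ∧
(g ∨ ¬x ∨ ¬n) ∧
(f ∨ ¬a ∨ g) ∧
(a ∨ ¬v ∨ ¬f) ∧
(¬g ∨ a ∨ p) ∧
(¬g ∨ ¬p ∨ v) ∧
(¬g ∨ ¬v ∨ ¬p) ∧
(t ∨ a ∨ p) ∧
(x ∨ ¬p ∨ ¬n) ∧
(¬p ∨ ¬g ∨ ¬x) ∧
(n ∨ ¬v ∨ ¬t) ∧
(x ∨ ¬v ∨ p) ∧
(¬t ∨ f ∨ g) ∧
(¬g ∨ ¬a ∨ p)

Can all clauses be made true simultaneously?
Yes

Yes, the formula is satisfiable.

One satisfying assignment is: a=True, v=False, t=True, p=False, n=False, g=False, x=True, f=True

Verification: With this assignment, all 32 clauses evaluate to true.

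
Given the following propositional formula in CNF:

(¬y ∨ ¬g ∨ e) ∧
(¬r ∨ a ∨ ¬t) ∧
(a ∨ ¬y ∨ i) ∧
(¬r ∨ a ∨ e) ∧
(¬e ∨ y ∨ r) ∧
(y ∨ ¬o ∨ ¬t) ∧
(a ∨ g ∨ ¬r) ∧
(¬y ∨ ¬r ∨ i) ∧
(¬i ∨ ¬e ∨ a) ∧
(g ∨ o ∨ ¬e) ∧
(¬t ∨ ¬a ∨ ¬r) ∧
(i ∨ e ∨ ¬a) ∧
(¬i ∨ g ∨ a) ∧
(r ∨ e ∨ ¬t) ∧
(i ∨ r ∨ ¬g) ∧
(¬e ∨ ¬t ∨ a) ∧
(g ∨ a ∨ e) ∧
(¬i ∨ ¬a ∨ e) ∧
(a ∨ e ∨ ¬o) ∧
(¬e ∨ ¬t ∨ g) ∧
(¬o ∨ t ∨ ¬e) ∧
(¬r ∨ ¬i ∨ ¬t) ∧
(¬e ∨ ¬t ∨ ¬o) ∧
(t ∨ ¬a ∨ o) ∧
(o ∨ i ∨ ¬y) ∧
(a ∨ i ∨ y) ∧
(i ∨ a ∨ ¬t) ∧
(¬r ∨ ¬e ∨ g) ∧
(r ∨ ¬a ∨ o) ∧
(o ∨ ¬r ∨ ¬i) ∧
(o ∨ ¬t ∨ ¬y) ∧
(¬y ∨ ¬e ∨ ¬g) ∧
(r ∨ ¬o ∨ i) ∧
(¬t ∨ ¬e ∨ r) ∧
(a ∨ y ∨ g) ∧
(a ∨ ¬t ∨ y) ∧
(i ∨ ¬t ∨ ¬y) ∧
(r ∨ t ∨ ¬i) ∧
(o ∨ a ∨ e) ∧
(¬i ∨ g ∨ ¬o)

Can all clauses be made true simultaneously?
No

No, the formula is not satisfiable.

No assignment of truth values to the variables can make all 40 clauses true simultaneously.

The formula is UNSAT (unsatisfiable).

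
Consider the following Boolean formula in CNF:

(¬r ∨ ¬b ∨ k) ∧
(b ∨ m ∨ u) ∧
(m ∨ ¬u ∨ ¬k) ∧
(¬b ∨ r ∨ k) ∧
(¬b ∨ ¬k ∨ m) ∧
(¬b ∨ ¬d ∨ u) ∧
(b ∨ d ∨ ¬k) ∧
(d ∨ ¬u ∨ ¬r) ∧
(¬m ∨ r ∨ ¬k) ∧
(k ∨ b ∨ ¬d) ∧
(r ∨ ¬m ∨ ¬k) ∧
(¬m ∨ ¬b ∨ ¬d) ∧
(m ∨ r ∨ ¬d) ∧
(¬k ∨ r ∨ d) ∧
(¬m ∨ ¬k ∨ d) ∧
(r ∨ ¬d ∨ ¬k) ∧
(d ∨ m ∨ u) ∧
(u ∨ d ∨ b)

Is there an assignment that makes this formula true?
Yes

Yes, the formula is satisfiable.

One satisfying assignment is: m=True, b=False, d=True, u=False, r=True, k=True

Verification: With this assignment, all 18 clauses evaluate to true.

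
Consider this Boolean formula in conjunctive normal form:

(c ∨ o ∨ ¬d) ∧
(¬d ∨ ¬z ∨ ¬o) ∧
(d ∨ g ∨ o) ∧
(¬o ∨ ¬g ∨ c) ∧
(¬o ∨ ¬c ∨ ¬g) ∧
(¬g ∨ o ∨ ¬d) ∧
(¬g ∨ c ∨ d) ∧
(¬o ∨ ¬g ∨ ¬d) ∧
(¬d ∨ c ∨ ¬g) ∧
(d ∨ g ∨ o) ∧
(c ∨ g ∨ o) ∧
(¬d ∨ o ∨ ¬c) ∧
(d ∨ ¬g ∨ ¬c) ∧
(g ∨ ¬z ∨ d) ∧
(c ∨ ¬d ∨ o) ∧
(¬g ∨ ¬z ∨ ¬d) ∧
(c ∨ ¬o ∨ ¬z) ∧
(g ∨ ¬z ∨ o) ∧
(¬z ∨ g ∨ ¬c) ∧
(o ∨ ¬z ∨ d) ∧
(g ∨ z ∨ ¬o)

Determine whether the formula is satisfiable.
No

No, the formula is not satisfiable.

No assignment of truth values to the variables can make all 21 clauses true simultaneously.

The formula is UNSAT (unsatisfiable).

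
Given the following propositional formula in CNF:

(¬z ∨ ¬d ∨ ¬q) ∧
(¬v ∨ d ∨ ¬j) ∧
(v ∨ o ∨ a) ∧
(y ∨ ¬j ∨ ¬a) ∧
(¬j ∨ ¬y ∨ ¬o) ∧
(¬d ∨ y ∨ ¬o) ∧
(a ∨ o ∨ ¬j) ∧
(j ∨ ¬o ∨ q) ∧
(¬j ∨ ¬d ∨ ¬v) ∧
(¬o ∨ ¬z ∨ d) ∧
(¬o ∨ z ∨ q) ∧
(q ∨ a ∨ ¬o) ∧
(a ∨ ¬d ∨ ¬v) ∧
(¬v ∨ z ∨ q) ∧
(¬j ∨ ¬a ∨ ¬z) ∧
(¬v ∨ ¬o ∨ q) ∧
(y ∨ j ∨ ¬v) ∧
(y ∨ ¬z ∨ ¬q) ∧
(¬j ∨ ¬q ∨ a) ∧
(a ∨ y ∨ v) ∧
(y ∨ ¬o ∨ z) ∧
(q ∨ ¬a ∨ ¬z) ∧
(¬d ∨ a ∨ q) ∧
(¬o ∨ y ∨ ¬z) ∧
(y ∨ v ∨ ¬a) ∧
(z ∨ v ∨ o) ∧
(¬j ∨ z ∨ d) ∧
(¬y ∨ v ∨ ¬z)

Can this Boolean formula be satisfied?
Yes

Yes, the formula is satisfiable.

One satisfying assignment is: j=False, z=False, y=True, d=False, o=False, v=True, q=True, a=False

Verification: With this assignment, all 28 clauses evaluate to true.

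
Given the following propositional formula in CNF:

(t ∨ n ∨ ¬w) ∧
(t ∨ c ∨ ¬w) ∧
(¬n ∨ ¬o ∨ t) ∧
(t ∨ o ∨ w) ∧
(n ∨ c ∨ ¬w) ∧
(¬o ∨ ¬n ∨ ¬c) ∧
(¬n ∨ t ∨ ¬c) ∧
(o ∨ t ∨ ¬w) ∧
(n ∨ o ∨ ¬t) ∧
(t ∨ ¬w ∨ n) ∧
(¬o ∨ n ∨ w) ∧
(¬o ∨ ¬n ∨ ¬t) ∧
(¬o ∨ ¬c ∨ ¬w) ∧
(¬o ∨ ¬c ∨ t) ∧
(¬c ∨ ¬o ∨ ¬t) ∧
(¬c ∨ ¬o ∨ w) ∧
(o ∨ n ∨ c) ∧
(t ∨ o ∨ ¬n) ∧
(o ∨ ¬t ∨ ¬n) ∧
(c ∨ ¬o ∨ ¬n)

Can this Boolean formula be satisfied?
No

No, the formula is not satisfiable.

No assignment of truth values to the variables can make all 20 clauses true simultaneously.

The formula is UNSAT (unsatisfiable).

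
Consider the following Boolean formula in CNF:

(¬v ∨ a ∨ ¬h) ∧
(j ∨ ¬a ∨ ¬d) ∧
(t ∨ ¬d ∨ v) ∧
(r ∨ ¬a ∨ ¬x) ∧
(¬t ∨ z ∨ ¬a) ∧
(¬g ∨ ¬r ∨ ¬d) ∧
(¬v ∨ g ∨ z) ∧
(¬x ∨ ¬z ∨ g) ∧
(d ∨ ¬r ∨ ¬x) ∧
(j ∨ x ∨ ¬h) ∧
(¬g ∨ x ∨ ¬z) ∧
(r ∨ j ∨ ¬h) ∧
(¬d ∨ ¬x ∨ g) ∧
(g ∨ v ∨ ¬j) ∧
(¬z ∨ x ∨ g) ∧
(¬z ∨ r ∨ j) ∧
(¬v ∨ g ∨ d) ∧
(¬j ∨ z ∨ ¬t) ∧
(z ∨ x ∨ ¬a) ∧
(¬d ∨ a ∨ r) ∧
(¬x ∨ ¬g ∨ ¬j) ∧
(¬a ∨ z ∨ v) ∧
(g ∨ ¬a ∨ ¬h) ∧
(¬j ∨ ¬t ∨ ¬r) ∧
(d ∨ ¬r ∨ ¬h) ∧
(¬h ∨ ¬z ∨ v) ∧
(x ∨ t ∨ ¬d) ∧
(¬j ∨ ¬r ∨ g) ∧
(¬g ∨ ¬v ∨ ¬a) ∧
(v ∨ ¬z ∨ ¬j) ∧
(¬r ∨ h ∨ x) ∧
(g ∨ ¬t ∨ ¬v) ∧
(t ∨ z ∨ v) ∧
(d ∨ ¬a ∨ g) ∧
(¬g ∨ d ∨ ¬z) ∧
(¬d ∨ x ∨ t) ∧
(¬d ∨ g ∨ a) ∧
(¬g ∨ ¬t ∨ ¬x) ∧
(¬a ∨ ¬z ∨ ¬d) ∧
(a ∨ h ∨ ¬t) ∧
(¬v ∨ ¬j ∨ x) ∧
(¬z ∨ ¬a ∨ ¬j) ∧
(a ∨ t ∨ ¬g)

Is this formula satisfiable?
No

No, the formula is not satisfiable.

No assignment of truth values to the variables can make all 43 clauses true simultaneously.

The formula is UNSAT (unsatisfiable).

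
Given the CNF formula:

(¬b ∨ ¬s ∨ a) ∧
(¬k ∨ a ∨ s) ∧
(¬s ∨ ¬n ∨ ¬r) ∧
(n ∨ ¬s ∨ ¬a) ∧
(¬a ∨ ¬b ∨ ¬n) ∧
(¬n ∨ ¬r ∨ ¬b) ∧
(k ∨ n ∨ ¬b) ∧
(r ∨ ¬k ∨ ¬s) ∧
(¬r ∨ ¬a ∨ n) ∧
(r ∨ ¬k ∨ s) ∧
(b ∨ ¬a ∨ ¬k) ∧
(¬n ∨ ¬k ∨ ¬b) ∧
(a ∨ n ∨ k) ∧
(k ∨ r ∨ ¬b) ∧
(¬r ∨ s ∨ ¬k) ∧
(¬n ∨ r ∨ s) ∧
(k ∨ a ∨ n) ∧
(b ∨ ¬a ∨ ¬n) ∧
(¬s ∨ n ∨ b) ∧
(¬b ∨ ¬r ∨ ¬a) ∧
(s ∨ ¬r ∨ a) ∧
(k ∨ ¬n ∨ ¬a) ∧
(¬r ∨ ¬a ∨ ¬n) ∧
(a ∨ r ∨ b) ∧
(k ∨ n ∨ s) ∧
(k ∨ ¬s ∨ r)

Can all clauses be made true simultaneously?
No

No, the formula is not satisfiable.

No assignment of truth values to the variables can make all 26 clauses true simultaneously.

The formula is UNSAT (unsatisfiable).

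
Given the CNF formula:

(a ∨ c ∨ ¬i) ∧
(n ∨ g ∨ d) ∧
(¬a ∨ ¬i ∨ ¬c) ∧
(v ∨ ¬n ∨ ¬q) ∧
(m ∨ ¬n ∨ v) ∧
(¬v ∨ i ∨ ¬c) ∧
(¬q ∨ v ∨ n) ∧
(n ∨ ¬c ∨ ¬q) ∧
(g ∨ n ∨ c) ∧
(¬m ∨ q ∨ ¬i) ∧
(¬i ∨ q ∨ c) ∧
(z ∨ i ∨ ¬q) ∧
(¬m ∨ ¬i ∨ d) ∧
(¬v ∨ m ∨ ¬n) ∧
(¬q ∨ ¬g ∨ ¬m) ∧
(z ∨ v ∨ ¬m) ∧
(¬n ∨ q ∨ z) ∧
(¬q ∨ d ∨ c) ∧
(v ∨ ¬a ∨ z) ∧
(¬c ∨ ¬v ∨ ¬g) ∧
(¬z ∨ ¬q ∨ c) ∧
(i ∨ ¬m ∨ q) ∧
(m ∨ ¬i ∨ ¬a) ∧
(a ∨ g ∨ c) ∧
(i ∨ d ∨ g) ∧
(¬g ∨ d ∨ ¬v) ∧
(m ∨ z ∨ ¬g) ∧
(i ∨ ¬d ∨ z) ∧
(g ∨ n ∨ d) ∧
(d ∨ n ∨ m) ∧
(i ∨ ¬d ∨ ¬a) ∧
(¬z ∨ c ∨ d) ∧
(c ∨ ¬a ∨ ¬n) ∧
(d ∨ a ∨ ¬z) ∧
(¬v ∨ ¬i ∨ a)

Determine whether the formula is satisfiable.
Yes

Yes, the formula is satisfiable.

One satisfying assignment is: z=False, n=False, m=False, v=False, d=True, c=True, g=False, i=True, q=False, a=False

Verification: With this assignment, all 35 clauses evaluate to true.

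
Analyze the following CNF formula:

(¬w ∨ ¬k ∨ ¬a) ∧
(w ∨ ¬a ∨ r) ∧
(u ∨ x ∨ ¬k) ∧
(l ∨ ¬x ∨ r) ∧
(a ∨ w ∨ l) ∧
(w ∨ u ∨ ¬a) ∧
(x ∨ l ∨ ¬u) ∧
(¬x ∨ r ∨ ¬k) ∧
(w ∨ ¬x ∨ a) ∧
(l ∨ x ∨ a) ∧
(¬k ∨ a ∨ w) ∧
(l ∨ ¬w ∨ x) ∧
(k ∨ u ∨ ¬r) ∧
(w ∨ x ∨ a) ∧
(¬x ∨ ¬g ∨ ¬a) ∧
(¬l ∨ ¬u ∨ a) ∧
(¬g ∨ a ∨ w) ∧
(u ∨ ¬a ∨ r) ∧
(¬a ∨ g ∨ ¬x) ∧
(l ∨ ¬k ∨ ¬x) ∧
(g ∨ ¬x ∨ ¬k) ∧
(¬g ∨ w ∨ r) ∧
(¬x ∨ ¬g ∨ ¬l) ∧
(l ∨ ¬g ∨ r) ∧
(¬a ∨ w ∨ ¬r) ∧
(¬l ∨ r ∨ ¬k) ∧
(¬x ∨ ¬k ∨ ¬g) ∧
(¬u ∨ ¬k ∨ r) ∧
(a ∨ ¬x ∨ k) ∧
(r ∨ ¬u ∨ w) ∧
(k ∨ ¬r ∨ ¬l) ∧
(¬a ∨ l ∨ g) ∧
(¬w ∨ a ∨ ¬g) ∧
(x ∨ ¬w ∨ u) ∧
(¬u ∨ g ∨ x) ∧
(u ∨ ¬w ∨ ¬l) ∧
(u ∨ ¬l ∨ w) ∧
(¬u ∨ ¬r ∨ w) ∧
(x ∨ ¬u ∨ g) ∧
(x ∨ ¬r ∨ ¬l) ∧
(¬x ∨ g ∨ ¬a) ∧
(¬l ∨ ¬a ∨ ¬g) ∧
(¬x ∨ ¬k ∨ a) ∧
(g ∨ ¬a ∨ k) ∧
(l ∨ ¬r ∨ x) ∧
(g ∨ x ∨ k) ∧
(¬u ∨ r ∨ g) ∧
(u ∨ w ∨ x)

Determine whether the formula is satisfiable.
No

No, the formula is not satisfiable.

No assignment of truth values to the variables can make all 48 clauses true simultaneously.

The formula is UNSAT (unsatisfiable).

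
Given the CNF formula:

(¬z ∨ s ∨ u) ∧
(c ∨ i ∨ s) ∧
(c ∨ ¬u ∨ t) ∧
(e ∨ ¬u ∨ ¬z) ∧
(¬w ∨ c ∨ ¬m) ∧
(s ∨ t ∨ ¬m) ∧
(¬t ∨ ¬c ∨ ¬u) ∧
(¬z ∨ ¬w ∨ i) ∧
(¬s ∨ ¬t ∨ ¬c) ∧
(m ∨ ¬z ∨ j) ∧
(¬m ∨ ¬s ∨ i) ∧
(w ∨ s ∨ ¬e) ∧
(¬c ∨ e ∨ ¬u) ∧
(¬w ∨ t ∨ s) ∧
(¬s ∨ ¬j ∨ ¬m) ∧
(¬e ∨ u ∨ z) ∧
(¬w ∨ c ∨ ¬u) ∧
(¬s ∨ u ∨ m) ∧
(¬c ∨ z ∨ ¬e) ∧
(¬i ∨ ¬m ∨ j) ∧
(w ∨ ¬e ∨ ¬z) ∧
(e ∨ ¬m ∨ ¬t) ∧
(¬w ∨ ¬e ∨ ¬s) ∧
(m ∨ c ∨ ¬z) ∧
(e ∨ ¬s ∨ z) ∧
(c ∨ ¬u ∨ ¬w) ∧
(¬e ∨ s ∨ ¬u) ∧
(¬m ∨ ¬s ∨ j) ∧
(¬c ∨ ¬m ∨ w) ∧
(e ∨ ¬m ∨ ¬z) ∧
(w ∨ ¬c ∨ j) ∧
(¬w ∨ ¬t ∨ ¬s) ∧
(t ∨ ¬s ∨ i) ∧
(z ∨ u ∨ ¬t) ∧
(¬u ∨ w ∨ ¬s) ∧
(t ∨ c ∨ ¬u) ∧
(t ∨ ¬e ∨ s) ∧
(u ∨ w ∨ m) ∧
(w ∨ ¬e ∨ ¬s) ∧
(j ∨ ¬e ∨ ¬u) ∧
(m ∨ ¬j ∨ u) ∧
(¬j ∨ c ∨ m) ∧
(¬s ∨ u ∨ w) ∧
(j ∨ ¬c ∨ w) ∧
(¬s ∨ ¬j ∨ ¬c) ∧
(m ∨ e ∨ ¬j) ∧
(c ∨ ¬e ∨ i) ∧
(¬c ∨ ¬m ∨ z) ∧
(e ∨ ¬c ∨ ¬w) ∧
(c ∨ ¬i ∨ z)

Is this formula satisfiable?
No

No, the formula is not satisfiable.

No assignment of truth values to the variables can make all 50 clauses true simultaneously.

The formula is UNSAT (unsatisfiable).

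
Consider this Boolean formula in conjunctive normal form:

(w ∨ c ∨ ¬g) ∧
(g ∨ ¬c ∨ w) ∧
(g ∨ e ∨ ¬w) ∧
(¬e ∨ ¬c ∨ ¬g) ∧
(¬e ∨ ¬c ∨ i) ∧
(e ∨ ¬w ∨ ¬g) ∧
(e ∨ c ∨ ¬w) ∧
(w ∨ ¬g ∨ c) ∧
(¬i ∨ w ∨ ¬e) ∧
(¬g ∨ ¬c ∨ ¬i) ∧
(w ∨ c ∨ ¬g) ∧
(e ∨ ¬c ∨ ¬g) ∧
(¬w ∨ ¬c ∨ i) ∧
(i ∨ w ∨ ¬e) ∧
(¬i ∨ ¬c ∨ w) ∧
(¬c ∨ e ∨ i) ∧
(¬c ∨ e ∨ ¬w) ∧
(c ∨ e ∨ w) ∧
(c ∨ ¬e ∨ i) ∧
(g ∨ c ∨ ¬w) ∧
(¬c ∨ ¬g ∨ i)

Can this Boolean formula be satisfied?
Yes

Yes, the formula is satisfiable.

One satisfying assignment is: e=True, w=True, i=True, c=False, g=True

Verification: With this assignment, all 21 clauses evaluate to true.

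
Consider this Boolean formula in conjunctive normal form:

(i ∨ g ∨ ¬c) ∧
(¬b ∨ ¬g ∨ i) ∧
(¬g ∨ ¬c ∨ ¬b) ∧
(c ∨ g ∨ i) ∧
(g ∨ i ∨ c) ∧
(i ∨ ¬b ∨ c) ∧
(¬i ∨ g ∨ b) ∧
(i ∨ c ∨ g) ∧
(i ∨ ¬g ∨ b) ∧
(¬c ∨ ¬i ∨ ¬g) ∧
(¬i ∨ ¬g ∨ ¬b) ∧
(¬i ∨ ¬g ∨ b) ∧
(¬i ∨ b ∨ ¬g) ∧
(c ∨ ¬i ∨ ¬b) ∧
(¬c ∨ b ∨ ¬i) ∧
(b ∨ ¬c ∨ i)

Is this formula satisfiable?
Yes

Yes, the formula is satisfiable.

One satisfying assignment is: b=True, g=False, i=True, c=True

Verification: With this assignment, all 16 clauses evaluate to true.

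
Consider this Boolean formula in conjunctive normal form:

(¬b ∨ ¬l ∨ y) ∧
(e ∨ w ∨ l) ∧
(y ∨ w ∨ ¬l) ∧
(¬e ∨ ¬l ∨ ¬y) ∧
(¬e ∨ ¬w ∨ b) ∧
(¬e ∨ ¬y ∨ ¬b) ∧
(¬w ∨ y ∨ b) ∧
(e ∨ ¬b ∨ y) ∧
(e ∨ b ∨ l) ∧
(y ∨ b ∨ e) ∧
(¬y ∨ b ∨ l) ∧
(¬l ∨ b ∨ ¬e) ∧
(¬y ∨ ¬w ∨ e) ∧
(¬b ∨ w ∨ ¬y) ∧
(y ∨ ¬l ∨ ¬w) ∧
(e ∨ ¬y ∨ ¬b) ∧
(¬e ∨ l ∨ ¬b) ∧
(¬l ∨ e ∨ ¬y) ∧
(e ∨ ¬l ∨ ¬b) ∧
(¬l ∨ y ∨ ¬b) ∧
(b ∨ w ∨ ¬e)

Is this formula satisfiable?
No

No, the formula is not satisfiable.

No assignment of truth values to the variables can make all 21 clauses true simultaneously.

The formula is UNSAT (unsatisfiable).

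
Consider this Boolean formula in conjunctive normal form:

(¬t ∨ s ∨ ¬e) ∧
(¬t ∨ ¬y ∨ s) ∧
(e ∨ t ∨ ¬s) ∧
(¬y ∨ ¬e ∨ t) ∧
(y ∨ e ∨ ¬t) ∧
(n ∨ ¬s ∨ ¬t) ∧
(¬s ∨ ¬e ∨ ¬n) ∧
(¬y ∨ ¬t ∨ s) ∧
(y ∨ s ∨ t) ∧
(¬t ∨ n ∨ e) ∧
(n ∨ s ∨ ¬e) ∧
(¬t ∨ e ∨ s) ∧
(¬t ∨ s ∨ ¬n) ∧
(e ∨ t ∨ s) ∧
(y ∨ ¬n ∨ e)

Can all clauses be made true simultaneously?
Yes

Yes, the formula is satisfiable.

One satisfying assignment is: s=True, y=False, e=True, n=False, t=False

Verification: With this assignment, all 15 clauses evaluate to true.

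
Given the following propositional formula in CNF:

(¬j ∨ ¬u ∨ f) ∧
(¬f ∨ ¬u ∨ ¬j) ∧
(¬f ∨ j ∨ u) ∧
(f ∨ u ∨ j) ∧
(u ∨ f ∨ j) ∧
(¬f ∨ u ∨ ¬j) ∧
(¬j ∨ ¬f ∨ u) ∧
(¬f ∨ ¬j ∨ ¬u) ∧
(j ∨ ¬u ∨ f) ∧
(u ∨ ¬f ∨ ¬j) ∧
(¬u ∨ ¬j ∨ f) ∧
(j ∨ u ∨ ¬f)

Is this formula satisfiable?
Yes

Yes, the formula is satisfiable.

One satisfying assignment is: u=False, j=True, f=False

Verification: With this assignment, all 12 clauses evaluate to true.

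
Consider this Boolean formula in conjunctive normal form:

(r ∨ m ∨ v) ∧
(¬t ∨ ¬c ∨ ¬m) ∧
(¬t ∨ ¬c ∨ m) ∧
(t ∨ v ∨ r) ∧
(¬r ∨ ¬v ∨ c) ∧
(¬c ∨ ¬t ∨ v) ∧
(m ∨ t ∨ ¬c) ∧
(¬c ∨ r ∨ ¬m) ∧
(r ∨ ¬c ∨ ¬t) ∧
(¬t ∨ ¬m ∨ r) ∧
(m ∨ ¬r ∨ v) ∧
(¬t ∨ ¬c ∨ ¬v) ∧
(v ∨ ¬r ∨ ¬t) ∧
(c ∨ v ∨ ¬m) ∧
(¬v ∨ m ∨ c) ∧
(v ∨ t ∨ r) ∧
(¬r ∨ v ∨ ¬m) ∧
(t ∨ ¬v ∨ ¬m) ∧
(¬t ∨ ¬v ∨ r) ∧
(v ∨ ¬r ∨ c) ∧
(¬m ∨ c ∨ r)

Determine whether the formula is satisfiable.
No

No, the formula is not satisfiable.

No assignment of truth values to the variables can make all 21 clauses true simultaneously.

The formula is UNSAT (unsatisfiable).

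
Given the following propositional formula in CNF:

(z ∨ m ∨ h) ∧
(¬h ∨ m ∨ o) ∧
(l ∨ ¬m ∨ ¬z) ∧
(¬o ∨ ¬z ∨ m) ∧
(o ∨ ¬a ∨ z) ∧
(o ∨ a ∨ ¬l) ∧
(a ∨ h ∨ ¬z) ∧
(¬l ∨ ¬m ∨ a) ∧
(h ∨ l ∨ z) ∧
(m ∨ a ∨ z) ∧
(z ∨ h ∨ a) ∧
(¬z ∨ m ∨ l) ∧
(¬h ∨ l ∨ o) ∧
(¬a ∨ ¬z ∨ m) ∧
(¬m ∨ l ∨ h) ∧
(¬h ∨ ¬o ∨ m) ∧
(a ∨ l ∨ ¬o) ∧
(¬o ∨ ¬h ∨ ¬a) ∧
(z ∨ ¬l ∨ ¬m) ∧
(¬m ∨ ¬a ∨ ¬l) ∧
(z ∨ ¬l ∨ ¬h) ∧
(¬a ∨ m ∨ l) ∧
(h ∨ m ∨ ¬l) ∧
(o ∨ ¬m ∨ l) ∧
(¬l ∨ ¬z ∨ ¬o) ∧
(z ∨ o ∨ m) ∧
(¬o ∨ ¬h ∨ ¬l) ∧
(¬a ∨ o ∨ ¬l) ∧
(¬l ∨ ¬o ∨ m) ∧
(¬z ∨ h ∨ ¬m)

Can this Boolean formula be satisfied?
No

No, the formula is not satisfiable.

No assignment of truth values to the variables can make all 30 clauses true simultaneously.

The formula is UNSAT (unsatisfiable).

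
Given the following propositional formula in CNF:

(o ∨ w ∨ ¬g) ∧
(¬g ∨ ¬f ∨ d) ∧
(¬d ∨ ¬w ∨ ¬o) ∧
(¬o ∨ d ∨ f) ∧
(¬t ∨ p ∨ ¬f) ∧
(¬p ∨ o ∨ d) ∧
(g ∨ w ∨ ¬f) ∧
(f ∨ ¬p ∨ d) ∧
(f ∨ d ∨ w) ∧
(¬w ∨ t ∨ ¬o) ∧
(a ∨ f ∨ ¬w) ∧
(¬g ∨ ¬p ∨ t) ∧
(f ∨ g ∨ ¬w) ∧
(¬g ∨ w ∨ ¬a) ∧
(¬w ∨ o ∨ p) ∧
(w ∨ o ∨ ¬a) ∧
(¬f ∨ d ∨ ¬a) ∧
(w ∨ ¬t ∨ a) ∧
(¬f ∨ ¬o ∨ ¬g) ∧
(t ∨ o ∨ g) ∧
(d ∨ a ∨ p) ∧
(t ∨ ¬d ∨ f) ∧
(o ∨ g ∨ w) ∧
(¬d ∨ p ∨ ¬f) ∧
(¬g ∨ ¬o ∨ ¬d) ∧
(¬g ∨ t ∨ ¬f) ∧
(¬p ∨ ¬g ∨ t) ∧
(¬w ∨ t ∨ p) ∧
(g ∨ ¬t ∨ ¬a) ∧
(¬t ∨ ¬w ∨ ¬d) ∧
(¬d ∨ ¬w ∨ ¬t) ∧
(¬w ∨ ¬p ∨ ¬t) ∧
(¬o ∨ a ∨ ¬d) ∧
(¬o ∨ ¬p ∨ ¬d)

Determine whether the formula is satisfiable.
No

No, the formula is not satisfiable.

No assignment of truth values to the variables can make all 34 clauses true simultaneously.

The formula is UNSAT (unsatisfiable).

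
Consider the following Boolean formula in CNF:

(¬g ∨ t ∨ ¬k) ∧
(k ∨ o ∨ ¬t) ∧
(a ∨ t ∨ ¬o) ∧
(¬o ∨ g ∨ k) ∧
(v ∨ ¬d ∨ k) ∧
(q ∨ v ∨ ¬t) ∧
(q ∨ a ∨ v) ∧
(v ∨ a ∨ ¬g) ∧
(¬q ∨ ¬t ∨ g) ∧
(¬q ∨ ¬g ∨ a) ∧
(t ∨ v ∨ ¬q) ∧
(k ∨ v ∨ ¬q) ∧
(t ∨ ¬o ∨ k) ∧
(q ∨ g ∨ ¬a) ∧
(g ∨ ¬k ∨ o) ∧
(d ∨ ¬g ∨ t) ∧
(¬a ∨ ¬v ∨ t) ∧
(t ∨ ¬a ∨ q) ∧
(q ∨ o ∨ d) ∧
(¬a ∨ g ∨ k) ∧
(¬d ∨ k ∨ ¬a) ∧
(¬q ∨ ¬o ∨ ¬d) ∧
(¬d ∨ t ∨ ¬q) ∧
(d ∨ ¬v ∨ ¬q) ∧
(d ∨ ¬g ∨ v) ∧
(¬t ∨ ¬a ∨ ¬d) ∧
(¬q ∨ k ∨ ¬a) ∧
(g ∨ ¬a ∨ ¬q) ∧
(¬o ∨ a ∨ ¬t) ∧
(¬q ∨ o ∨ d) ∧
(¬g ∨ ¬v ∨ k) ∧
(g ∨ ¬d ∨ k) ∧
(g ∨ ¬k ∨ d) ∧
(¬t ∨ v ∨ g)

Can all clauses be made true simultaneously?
Yes

Yes, the formula is satisfiable.

One satisfying assignment is: a=True, t=True, q=False, g=True, k=True, o=True, d=False, v=True

Verification: With this assignment, all 34 clauses evaluate to true.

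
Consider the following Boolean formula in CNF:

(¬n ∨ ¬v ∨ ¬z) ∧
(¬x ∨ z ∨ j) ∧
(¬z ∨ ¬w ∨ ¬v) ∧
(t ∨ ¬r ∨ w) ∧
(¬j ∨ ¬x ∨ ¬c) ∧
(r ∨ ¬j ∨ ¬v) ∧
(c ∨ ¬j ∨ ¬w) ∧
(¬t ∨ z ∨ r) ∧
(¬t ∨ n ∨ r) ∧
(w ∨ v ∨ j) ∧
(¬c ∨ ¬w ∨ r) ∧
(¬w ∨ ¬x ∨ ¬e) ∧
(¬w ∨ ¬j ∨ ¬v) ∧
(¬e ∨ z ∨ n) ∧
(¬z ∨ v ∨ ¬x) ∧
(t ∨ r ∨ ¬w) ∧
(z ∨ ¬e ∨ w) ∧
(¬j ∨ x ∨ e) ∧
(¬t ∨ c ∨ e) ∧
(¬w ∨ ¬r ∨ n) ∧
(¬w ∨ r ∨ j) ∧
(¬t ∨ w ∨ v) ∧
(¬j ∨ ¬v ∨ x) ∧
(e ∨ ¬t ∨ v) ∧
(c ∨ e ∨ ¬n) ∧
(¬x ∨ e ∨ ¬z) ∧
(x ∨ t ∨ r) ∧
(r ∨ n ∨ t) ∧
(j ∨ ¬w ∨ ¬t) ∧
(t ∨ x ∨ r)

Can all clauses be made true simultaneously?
Yes

Yes, the formula is satisfiable.

One satisfying assignment is: x=False, n=True, r=True, c=True, t=True, w=False, j=False, z=False, e=False, v=True

Verification: With this assignment, all 30 clauses evaluate to true.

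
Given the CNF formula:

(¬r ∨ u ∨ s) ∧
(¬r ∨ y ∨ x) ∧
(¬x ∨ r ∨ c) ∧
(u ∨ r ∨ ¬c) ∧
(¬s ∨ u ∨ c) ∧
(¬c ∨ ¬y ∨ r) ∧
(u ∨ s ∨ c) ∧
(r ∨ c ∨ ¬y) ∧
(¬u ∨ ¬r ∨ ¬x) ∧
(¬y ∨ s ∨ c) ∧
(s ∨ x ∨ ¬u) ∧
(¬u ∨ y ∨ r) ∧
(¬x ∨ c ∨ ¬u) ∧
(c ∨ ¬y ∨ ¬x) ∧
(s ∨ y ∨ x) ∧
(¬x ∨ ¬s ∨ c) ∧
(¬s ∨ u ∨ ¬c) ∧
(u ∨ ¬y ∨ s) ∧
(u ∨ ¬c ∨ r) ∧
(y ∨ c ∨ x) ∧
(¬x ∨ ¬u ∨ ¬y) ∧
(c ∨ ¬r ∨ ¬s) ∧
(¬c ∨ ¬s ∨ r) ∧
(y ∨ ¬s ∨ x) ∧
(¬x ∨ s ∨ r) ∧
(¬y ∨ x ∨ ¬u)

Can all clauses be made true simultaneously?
No

No, the formula is not satisfiable.

No assignment of truth values to the variables can make all 26 clauses true simultaneously.

The formula is UNSAT (unsatisfiable).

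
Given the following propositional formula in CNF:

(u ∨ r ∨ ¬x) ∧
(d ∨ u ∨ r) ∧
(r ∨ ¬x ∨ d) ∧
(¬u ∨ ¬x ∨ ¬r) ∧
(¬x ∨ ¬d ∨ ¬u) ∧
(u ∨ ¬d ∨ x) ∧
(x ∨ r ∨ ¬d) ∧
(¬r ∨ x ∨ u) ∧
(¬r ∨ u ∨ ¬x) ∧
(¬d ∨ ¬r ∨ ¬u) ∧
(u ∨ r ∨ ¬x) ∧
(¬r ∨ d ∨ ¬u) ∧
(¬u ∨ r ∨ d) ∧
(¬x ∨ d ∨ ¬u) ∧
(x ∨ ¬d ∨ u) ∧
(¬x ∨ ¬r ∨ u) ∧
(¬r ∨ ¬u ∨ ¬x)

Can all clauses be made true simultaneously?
No

No, the formula is not satisfiable.

No assignment of truth values to the variables can make all 17 clauses true simultaneously.

The formula is UNSAT (unsatisfiable).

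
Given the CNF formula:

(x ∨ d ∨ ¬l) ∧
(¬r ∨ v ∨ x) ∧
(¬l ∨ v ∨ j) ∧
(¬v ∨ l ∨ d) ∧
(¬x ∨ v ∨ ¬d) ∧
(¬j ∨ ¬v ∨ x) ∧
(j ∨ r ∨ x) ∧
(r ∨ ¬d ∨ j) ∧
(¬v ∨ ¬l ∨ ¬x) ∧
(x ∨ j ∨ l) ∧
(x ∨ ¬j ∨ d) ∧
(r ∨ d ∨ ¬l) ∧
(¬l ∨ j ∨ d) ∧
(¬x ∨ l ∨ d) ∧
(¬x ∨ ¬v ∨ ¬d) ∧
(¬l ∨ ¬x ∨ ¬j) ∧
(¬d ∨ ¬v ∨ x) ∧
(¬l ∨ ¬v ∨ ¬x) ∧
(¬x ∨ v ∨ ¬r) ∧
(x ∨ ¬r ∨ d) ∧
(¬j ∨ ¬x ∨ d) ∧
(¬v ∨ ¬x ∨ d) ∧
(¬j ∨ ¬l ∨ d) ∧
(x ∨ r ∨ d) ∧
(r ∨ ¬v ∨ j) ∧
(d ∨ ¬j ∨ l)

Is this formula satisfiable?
Yes

Yes, the formula is satisfiable.

One satisfying assignment is: l=True, j=True, x=False, v=False, r=False, d=True

Verification: With this assignment, all 26 clauses evaluate to true.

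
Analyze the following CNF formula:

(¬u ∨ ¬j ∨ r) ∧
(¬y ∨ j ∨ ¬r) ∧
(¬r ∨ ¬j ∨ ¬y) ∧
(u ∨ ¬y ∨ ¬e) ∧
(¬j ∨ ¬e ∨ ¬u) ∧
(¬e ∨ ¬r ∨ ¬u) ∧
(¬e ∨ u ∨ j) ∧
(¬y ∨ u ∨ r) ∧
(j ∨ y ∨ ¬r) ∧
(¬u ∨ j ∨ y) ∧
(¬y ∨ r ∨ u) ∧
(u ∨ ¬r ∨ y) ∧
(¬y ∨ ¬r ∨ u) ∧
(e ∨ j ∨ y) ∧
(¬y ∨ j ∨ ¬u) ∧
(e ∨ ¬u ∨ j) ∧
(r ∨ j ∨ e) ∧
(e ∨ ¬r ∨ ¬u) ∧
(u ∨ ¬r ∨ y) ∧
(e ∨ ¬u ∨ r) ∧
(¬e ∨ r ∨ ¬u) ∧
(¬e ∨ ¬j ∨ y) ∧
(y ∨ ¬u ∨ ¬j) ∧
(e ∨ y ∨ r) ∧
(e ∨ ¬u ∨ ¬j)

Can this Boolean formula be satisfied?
No

No, the formula is not satisfiable.

No assignment of truth values to the variables can make all 25 clauses true simultaneously.

The formula is UNSAT (unsatisfiable).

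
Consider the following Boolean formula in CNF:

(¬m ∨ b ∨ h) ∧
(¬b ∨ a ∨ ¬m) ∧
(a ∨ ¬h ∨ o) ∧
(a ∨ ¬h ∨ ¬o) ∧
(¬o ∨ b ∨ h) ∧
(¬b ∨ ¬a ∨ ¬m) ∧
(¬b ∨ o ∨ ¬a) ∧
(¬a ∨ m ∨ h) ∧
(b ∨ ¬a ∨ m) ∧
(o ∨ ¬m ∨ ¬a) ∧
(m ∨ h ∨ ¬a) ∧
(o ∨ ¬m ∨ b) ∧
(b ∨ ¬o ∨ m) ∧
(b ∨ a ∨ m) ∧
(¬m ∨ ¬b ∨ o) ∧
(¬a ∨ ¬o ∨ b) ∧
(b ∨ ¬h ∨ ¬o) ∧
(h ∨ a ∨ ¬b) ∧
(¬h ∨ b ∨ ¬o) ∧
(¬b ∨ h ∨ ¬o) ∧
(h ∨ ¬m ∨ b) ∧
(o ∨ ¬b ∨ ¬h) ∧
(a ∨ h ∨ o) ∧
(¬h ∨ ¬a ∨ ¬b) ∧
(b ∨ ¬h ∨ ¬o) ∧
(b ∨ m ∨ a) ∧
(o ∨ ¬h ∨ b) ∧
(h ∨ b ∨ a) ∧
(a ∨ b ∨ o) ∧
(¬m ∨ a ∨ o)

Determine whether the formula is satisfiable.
No

No, the formula is not satisfiable.

No assignment of truth values to the variables can make all 30 clauses true simultaneously.

The formula is UNSAT (unsatisfiable).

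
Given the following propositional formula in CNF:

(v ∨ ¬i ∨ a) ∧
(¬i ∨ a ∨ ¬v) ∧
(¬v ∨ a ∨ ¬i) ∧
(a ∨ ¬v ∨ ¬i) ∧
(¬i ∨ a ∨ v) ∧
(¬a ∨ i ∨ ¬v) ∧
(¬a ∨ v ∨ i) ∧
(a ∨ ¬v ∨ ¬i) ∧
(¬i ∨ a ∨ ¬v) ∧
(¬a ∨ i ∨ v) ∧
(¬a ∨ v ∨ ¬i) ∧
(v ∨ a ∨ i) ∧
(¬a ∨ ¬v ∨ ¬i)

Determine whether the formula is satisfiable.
Yes

Yes, the formula is satisfiable.

One satisfying assignment is: a=False, v=True, i=False

Verification: With this assignment, all 13 clauses evaluate to true.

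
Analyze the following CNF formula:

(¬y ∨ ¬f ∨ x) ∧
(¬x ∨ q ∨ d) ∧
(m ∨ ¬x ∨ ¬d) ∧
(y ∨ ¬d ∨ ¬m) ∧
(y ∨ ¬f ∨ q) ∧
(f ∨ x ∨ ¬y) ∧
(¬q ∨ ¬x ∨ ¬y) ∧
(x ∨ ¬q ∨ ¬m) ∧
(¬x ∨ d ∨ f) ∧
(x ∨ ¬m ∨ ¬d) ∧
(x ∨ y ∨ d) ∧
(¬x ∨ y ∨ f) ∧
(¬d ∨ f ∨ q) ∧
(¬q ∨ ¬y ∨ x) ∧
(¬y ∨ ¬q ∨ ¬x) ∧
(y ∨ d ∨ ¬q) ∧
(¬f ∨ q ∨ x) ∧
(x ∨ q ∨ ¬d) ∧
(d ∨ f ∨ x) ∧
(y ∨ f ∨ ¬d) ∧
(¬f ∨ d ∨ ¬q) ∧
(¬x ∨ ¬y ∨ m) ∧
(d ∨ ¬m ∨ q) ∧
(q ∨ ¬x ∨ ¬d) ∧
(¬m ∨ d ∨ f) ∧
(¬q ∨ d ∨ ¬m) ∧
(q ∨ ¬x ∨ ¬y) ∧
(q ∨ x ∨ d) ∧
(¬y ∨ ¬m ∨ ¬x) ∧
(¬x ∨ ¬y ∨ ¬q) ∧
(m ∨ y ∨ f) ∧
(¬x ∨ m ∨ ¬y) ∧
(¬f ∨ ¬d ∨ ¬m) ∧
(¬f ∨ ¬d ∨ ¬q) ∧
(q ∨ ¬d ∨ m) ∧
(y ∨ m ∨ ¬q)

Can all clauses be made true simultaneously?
No

No, the formula is not satisfiable.

No assignment of truth values to the variables can make all 36 clauses true simultaneously.

The formula is UNSAT (unsatisfiable).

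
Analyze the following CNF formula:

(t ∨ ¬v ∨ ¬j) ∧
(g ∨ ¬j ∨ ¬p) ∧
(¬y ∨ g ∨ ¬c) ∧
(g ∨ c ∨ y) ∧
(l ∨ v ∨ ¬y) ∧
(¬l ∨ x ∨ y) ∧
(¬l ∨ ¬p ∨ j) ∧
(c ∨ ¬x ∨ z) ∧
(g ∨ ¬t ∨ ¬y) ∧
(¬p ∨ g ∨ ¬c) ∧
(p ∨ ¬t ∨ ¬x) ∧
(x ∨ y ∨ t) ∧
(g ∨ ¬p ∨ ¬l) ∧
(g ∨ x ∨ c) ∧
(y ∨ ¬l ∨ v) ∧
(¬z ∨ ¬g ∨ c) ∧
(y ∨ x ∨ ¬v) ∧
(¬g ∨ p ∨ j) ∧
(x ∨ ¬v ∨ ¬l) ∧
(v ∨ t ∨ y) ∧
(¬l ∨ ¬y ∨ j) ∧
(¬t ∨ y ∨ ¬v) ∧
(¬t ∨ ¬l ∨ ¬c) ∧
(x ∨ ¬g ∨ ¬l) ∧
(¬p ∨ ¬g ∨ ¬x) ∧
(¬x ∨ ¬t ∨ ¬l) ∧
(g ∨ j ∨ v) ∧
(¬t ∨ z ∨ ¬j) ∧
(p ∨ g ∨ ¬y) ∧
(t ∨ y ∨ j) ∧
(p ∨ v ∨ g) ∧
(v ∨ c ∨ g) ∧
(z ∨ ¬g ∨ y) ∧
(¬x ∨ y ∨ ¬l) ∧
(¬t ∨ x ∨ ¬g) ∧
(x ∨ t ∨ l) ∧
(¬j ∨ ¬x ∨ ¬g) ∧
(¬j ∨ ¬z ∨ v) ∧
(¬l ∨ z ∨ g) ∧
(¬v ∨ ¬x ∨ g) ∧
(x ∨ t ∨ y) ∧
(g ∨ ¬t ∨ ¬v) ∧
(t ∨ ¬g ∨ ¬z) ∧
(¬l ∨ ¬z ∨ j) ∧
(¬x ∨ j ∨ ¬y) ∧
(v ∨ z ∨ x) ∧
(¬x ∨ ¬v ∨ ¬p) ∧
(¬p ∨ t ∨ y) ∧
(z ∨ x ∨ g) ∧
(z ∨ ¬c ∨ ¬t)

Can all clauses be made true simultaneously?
No

No, the formula is not satisfiable.

No assignment of truth values to the variables can make all 50 clauses true simultaneously.

The formula is UNSAT (unsatisfiable).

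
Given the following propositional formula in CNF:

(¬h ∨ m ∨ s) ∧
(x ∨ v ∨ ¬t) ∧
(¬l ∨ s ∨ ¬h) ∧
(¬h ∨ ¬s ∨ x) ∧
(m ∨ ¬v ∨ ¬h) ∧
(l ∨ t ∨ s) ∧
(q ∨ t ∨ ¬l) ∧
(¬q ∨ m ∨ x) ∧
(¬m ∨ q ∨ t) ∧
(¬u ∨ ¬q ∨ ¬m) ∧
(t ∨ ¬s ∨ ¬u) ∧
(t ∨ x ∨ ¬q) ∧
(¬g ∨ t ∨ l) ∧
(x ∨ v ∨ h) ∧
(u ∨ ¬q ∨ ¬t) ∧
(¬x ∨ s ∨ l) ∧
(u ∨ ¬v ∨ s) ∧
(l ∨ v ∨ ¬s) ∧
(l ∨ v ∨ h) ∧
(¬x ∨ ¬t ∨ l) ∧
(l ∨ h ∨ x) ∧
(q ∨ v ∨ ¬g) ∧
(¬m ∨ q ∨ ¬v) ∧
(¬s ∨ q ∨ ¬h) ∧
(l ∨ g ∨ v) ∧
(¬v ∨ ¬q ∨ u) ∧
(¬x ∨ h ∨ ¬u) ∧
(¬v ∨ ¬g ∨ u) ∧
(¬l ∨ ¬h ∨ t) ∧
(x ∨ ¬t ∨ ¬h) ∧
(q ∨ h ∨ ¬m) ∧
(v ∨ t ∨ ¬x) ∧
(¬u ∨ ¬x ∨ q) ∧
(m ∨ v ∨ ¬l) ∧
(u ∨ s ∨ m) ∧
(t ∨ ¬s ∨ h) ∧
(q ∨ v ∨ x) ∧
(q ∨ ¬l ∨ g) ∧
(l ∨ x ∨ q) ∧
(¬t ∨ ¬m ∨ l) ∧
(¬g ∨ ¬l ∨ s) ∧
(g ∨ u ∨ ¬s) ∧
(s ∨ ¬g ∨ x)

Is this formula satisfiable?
Yes

Yes, the formula is satisfiable.

One satisfying assignment is: x=False, l=True, t=True, h=False, q=False, v=True, s=True, g=True, m=False, u=True

Verification: With this assignment, all 43 clauses evaluate to true.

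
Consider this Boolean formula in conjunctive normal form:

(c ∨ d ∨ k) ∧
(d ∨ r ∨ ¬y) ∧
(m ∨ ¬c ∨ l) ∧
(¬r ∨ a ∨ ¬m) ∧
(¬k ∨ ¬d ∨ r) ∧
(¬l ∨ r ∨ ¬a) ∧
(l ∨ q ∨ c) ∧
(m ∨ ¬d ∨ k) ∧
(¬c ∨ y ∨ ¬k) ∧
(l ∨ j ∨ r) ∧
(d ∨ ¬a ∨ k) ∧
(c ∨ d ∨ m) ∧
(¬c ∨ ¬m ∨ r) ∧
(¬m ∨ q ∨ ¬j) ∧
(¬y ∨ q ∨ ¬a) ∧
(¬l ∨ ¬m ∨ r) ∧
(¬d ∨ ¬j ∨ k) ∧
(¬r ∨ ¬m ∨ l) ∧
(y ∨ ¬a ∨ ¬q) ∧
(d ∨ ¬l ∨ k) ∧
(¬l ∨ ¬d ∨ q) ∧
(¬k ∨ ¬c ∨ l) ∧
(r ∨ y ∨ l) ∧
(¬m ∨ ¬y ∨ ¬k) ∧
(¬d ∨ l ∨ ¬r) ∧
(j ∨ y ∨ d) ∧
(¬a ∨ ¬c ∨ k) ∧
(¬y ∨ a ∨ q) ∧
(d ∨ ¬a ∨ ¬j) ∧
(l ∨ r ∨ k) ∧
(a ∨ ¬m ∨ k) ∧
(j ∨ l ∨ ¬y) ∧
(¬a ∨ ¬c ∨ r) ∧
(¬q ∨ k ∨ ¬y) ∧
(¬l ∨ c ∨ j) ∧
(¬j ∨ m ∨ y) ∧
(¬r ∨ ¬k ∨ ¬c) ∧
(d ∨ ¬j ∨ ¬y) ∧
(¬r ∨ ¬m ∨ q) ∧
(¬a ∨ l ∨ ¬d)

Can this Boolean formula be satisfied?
Yes

Yes, the formula is satisfiable.

One satisfying assignment is: q=True, r=True, c=False, a=False, m=False, l=True, j=True, d=True, k=True, y=True

Verification: With this assignment, all 40 clauses evaluate to true.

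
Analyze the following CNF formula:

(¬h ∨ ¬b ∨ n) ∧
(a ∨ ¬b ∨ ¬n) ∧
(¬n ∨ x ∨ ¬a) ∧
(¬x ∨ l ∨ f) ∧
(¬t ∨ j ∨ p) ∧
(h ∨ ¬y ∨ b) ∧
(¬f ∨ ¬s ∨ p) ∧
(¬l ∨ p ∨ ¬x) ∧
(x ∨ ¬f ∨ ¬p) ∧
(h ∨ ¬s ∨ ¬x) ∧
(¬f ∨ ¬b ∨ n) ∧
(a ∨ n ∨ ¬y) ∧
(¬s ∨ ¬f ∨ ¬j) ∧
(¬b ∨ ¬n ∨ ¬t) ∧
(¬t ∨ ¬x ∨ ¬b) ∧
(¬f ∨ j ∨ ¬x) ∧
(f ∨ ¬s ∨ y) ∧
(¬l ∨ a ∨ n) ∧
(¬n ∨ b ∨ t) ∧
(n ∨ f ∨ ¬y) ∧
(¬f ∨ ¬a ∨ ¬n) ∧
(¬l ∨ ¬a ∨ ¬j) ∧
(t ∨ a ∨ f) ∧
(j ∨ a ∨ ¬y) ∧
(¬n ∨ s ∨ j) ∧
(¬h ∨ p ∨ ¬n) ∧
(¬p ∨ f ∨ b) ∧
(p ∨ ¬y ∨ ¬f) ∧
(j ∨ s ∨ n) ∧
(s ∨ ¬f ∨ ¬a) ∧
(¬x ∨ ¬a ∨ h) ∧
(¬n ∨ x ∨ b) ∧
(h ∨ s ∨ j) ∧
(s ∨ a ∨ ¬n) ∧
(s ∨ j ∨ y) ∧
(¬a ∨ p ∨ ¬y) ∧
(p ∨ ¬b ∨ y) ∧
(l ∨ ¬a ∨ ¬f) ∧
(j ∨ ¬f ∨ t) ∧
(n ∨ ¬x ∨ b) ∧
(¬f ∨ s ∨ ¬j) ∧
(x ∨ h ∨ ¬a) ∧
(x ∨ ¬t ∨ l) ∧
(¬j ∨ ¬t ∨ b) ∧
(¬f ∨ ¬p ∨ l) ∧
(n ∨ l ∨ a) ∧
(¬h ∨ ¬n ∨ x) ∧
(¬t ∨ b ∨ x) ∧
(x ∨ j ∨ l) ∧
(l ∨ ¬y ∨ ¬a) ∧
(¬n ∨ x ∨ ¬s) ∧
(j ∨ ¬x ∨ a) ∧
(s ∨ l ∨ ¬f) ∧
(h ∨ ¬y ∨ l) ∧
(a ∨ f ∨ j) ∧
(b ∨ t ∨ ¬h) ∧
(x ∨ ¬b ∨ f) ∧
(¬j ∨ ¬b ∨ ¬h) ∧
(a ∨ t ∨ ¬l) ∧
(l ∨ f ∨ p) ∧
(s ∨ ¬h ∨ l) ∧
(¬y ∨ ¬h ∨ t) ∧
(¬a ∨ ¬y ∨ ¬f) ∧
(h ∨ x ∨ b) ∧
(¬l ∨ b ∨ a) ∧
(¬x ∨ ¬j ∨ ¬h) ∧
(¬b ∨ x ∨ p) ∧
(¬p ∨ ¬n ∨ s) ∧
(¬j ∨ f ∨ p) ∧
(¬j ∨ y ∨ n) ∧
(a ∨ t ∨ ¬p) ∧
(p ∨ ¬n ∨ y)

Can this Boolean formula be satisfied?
No

No, the formula is not satisfiable.

No assignment of truth values to the variables can make all 72 clauses true simultaneously.

The formula is UNSAT (unsatisfiable).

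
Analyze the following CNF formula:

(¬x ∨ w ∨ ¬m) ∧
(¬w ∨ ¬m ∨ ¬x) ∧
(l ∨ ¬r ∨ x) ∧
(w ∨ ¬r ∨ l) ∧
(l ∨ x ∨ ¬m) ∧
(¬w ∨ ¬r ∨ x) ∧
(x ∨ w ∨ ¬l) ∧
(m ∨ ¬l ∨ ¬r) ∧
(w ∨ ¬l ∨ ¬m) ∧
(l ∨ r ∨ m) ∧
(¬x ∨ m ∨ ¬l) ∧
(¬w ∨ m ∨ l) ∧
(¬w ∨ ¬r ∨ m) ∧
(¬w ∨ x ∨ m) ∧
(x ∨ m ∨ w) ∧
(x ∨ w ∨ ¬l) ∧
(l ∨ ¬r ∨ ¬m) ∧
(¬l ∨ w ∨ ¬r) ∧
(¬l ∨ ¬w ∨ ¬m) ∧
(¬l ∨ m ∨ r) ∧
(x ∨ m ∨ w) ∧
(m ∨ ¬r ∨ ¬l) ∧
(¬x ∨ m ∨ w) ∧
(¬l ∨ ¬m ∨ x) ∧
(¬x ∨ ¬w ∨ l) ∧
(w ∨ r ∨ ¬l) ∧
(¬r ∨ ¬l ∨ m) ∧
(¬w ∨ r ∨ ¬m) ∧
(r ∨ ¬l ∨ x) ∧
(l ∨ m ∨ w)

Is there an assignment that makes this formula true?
No

No, the formula is not satisfiable.

No assignment of truth values to the variables can make all 30 clauses true simultaneously.

The formula is UNSAT (unsatisfiable).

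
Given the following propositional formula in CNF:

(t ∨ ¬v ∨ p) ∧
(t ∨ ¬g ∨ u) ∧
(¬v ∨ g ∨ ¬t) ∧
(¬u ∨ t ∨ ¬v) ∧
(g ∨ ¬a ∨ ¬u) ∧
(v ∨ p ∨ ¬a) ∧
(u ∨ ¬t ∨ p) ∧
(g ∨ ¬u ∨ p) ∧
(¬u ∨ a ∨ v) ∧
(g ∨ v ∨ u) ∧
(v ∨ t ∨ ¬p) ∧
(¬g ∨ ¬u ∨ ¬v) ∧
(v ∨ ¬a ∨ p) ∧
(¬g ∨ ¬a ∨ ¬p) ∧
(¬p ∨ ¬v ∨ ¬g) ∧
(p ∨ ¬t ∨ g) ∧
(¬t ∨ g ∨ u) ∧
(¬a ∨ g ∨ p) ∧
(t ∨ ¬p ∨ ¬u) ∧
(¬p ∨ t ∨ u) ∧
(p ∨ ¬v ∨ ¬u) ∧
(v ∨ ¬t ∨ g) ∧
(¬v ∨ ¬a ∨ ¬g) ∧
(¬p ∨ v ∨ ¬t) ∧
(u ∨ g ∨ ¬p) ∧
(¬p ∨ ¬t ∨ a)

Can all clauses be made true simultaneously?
No

No, the formula is not satisfiable.

No assignment of truth values to the variables can make all 26 clauses true simultaneously.

The formula is UNSAT (unsatisfiable).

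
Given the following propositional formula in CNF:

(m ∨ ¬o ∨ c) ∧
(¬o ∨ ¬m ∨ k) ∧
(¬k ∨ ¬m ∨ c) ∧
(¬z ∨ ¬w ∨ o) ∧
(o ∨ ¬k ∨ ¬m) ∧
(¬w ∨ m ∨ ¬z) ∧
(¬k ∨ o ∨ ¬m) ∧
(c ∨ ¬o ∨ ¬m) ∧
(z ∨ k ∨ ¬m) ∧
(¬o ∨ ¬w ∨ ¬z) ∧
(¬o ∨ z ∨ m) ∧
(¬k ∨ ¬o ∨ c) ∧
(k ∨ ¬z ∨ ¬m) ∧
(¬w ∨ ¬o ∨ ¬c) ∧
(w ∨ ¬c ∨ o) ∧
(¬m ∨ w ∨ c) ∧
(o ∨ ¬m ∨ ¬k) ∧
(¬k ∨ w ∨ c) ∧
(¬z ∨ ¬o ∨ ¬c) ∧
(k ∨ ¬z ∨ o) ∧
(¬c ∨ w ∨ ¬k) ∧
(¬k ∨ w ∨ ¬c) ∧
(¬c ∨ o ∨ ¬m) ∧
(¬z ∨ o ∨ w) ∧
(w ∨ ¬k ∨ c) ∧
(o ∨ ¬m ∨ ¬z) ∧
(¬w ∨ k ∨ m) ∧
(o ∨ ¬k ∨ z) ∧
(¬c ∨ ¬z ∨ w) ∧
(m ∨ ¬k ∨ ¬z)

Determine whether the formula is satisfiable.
Yes

Yes, the formula is satisfiable.

One satisfying assignment is: o=False, z=False, c=False, m=False, k=False, w=False

Verification: With this assignment, all 30 clauses evaluate to true.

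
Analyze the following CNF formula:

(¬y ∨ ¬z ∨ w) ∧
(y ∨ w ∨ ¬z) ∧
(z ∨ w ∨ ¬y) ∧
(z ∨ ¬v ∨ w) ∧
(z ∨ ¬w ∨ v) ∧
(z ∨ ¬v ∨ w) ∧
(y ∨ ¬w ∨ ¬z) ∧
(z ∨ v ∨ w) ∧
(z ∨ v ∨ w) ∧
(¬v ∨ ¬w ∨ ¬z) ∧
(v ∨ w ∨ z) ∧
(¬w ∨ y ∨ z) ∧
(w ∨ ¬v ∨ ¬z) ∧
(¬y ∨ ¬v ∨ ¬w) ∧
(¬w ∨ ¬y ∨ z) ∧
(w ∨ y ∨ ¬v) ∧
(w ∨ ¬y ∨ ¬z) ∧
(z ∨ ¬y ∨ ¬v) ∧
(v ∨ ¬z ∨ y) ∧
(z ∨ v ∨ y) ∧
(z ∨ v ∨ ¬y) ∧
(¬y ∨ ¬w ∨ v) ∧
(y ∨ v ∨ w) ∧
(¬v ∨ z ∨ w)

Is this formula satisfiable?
No

No, the formula is not satisfiable.

No assignment of truth values to the variables can make all 24 clauses true simultaneously.

The formula is UNSAT (unsatisfiable).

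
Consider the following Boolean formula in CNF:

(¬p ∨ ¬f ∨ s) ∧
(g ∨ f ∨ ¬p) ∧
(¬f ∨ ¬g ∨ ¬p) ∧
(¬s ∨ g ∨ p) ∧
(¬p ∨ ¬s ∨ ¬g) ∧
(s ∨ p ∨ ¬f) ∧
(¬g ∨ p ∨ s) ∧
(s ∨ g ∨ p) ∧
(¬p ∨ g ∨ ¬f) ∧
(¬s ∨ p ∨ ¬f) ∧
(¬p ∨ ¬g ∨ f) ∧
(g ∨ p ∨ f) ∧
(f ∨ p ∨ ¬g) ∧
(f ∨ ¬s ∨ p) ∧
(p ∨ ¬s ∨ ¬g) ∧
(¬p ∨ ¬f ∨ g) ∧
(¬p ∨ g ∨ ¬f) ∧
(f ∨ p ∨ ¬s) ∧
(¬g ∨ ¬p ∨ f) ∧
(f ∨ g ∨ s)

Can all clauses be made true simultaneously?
No

No, the formula is not satisfiable.

No assignment of truth values to the variables can make all 20 clauses true simultaneously.

The formula is UNSAT (unsatisfiable).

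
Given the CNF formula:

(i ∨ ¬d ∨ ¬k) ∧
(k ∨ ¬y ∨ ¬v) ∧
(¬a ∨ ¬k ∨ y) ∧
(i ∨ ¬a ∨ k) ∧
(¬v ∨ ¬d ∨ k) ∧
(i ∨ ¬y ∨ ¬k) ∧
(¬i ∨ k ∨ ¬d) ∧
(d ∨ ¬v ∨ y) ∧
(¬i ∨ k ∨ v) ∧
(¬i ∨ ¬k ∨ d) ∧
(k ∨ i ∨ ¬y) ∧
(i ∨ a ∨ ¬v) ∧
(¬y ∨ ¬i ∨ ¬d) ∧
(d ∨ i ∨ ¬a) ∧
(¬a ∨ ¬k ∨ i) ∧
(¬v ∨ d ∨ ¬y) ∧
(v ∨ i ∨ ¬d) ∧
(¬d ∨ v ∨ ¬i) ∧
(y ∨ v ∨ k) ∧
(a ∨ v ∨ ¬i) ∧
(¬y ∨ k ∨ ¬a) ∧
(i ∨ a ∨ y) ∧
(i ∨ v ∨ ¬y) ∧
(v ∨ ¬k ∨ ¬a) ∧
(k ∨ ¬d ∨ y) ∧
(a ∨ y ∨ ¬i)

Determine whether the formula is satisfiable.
No

No, the formula is not satisfiable.

No assignment of truth values to the variables can make all 26 clauses true simultaneously.

The formula is UNSAT (unsatisfiable).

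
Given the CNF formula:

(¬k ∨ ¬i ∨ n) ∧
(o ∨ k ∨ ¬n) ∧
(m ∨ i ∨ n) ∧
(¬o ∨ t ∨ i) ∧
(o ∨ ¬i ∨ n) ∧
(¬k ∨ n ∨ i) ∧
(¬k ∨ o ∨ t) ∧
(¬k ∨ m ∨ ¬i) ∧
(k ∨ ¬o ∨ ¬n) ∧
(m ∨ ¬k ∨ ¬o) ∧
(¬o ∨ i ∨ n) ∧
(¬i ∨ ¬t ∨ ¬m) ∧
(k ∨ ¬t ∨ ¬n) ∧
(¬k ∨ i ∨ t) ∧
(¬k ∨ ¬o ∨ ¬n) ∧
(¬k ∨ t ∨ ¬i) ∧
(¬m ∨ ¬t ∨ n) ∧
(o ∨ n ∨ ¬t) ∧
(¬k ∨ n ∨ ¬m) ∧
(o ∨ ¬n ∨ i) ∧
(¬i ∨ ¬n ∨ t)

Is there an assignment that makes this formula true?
Yes

Yes, the formula is satisfiable.

One satisfying assignment is: k=False, i=True, n=False, o=True, t=False, m=False

Verification: With this assignment, all 21 clauses evaluate to true.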